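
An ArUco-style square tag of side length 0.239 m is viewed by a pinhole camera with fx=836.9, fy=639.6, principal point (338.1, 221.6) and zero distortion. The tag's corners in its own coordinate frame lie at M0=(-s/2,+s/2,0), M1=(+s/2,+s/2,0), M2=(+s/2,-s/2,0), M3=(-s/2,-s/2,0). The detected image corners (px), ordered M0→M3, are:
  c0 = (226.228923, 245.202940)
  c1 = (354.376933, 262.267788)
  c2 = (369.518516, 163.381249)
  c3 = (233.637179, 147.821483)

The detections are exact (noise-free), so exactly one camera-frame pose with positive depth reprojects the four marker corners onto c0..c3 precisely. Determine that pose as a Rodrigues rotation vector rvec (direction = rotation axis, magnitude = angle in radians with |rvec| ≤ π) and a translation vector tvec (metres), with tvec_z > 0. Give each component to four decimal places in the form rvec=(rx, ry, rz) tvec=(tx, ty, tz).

rvec=(0.3444, 0.1796, 0.1340) tvec=(-0.0756, -0.0359, 1.4673)

Intrinsics K: fx=836.9, fy=639.6, cx=338.1, cy=221.6
Marker side s = 0.239 m; corners in marker frame (Z=0):
  M0 = (-0.1195, +0.1195, 0)
  M1 = (+0.1195, +0.1195, 0)
  M2 = (+0.1195, -0.1195, 0)
  M3 = (-0.1195, -0.1195, 0)
Detected image corners:
  c0 = (226.228923, 245.202940) px
  c1 = (354.376933, 262.267788) px
  c2 = (369.518516, 163.381249) px
  c3 = (233.637179, 147.821483) px
Planar DLT: solve 8×8 A·h = b for H (H[2,2]=1):
  H  [+521.29232 +22.94548 +294.96526]
  H  [+47.16931 +458.91992 +205.95289]
  H  [-0.10344 +0.23627 +1.00000]
B = K⁻¹H; ‖b₁‖=0.681545, ‖b₂‖=0.681545; λ = 2/(‖b₁‖+‖b₂‖) = 1.467254, sign → tz>0 ⇒ λ=+1.467254
r₁ = λ·B[:,0] = (+0.97525,+0.16079,-0.15178); r₂ = λ·B[:,1] = (-0.09982,+0.93266,+0.34666)
r₃ = r₁×r₂ = (+0.19730,-0.32293,+0.92563); SVD([r₁ r₂ r₃]) → R = UVᵀ:
  R  [+0.97525 -0.09982 +0.19730]
  R  [+0.16079 +0.93266 -0.32293]
  R  [-0.15178 +0.34666 +0.92563]
t = (-0.07562, -0.03589, +1.46725) m
tr R = 2.833539; θ = arccos((tr R − 1)/2) = 0.410881 rad = 23.542°
axis k = ((R−Rᵀ)₃₂, (R−Rᵀ)₁₃, (R−Rᵀ)₂₁) / (2 sinθ) = (+0.838216, +0.436988, +0.326244)
rvec = θ·k = (+0.344407, +0.179550, +0.134047)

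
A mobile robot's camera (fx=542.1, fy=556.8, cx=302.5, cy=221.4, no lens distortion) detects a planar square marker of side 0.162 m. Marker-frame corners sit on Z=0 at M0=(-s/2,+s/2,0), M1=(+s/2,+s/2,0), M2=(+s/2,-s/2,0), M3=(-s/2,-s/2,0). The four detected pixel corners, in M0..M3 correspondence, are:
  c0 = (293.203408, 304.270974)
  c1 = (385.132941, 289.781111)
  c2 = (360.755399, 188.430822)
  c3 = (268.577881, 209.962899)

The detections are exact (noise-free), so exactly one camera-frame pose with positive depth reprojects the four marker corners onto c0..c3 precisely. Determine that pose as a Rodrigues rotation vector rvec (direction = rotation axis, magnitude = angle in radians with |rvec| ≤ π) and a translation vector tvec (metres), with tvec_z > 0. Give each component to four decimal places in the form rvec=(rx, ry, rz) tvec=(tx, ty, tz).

rvec=(0.1605, 0.3658, -0.2306) tvec=(0.0374, 0.0436, 0.8823)

Intrinsics K: fx=542.1, fy=556.8, cx=302.5, cy=221.4
Marker side s = 0.162 m; corners in marker frame (Z=0):
  M0 = (-0.0810, +0.0810, 0)
  M1 = (+0.0810, +0.0810, 0)
  M2 = (+0.0810, -0.0810, 0)
  M3 = (-0.0810, -0.0810, 0)
Detected image corners:
  c0 = (293.203408, 304.270974) px
  c1 = (385.132941, 289.781111) px
  c2 = (360.755399, 188.430822) px
  c3 = (268.577881, 209.962899) px
Planar DLT: solve 8×8 A·h = b for H (H[2,2]=1):
  H  [+430.69775 +193.31122 +325.47667]
  H  [-215.32666 +635.04999 +248.92783]
  H  [-0.42067 +0.12860 +1.00000]
B = K⁻¹H; ‖b₁‖=1.133342, ‖b₂‖=1.133342; λ = 2/(‖b₁‖+‖b₂‖) = 0.882346, sign → tz>0 ⇒ λ=+0.882346
r₁ = λ·B[:,0] = (+0.90815,-0.19363,-0.37118); r₂ = λ·B[:,1] = (+0.25132,+0.96123,+0.11347)
r₃ = r₁×r₂ = (+0.33482,-0.19633,+0.92160); SVD([r₁ r₂ r₃]) → R = UVᵀ:
  R  [+0.90815 +0.25132 +0.33482]
  R  [-0.19363 +0.96123 -0.19633]
  R  [-0.37118 +0.11347 +0.92160]
t = (+0.03740, +0.04362, +0.88235) m
tr R = 2.790978; θ = arccos((tr R − 1)/2) = 0.461268 rad = 26.429°
axis k = ((R−Rᵀ)₃₂, (R−Rᵀ)₁₃, (R−Rᵀ)₂₁) / (2 sinθ) = (+0.348026, +0.793109, -0.499856)
rvec = θ·k = (+0.160533, +0.365836, -0.230567)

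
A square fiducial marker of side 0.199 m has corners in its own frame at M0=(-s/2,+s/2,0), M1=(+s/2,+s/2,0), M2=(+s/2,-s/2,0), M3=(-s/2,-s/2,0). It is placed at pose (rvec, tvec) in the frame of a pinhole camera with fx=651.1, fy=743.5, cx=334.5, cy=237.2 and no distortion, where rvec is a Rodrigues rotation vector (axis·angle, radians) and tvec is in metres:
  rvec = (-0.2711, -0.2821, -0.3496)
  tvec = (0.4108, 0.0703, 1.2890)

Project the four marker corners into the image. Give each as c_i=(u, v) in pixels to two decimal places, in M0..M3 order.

Intrinsics K: fx=651.1, fy=743.5, cx=334.5, cy=237.2
Marker side s = 0.199 m; corners in marker frame (Z=0):
  M0 = (-0.0995, +0.0995, 0)
  M1 = (+0.0995, +0.0995, 0)
  M2 = (+0.0995, -0.0995, 0)
  M3 = (-0.0995, -0.0995, 0)
rvec = (-0.2711, -0.2821, -0.3496), |rvec| = θ = 0.52469 rad = 30.062°
Rodrigues: sinθ=0.50094, 1−cosθ=0.13452; R = I + sinθ·[k]× + (1−cosθ)·[k]×²:
    [+0.90139 +0.37115 -0.22302]
    [-0.29641 +0.90437 +0.30702]
    [+0.31564 -0.21064 +0.92520]
t = (0.4108, 0.0703, 1.2890) m
M0: Pc = R·M0+t = (+0.35804, +0.18978, +1.23663); u = 651.1·(+0.35804)/1.23663 + 334.5 = 523.0118, v = 743.5·(+0.18978)/1.23663 + 237.2 = 351.2995
M1: Pc = R·M1+t = (+0.53742, +0.13079, +1.29945); u = 651.1·(+0.53742)/1.29945 + 334.5 = 603.7781, v = 743.5·(+0.13079)/1.29945 + 237.2 = 312.0346
M2: Pc = R·M2+t = (+0.46356, -0.04918, +1.34137); u = 651.1·(+0.46356)/1.34137 + 334.5 = 559.5122, v = 743.5·(-0.04918)/1.34137 + 237.2 = 209.9418
M3: Pc = R·M3+t = (+0.28418, +0.00981, +1.27855); u = 651.1·(+0.28418)/1.27855 + 334.5 = 479.2191, v = 743.5·(+0.00981)/1.27855 + 237.2 = 242.9037

c0=(523.01, 351.30) c1=(603.78, 312.03) c2=(559.51, 209.94) c3=(479.22, 242.90)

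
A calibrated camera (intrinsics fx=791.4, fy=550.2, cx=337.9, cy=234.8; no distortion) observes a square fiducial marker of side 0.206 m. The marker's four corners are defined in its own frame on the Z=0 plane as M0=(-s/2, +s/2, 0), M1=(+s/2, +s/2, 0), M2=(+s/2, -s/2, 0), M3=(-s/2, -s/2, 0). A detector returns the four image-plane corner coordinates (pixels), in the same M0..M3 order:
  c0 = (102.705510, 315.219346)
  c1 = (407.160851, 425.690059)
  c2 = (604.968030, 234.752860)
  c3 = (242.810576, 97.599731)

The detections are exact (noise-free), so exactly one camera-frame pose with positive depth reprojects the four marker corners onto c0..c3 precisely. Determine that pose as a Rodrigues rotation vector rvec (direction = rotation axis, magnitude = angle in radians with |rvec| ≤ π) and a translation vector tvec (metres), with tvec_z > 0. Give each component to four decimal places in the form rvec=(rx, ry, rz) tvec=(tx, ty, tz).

Intrinsics K: fx=791.4, fy=550.2, cx=337.9, cy=234.8
Marker side s = 0.206 m; corners in marker frame (Z=0):
  M0 = (-0.1030, +0.1030, 0)
  M1 = (+0.1030, +0.1030, 0)
  M2 = (+0.1030, -0.1030, 0)
  M3 = (-0.1030, -0.1030, 0)
Detected image corners:
  c0 = (102.705510, 315.219346) px
  c1 = (407.160851, 425.690059) px
  c2 = (604.968030, 234.752860) px
  c3 = (242.810576, 97.599731) px
Planar DLT: solve 8×8 A·h = b for H (H[2,2]=1):
  H  [+1637.55187 -519.89988 +333.31561]
  H  [+620.69794 +1229.47173 +278.27376]
  H  [+0.09540 +0.88875 +1.00000]
B = K⁻¹H; ‖b₁‖=2.303517, ‖b₂‖=2.303517; λ = 2/(‖b₁‖+‖b₂‖) = 0.434119, sign → tz>0 ⇒ λ=+0.434119
r₁ = λ·B[:,0] = (+0.88059,+0.47207,+0.04142); r₂ = λ·B[:,1] = (-0.44992,+0.80543,+0.38582)
r₃ = r₁×r₂ = (+0.14878,-0.35838,+0.92164); SVD([r₁ r₂ r₃]) → R = UVᵀ:
  R  [+0.88059 -0.44992 +0.14878]
  R  [+0.47207 +0.80543 -0.35838]
  R  [+0.04142 +0.38582 +0.92164]
t = (-0.00251, +0.03430, +0.43412) m
tr R = 2.607657; θ = arccos((tr R − 1)/2) = 0.637093 rad = 36.503°
axis k = ((R−Rᵀ)₃₂, (R−Rᵀ)₁₃, (R−Rᵀ)₂₁) / (2 sinθ) = (+0.625531, +0.090241, +0.774963)
rvec = θ·k = (+0.398521, +0.057492, +0.493723)

rvec=(0.3985, 0.0575, 0.4937) tvec=(-0.0025, 0.0343, 0.4341)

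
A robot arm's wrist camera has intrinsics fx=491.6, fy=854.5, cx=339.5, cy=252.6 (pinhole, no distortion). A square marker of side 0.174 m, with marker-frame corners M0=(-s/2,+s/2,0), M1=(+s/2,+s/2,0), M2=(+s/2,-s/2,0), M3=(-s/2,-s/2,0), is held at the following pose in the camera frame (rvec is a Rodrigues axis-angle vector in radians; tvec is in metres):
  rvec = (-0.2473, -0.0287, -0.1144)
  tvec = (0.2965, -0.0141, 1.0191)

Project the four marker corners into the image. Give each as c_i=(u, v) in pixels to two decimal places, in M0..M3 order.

c0=(448.39, 320.67) c1=(532.39, 303.93) c2=(515.05, 164.68) c3=(434.34, 179.75)

Intrinsics K: fx=491.6, fy=854.5, cx=339.5, cy=252.6
Marker side s = 0.174 m; corners in marker frame (Z=0):
  M0 = (-0.0870, +0.0870, 0)
  M1 = (+0.0870, +0.0870, 0)
  M2 = (+0.0870, -0.0870, 0)
  M3 = (-0.0870, -0.0870, 0)
rvec = (-0.2473, -0.0287, -0.1144), |rvec| = θ = 0.27399 rad = 15.698°
Rodrigues: sinθ=0.27057, 1−cosθ=0.03730; R = I + sinθ·[k]× + (1−cosθ)·[k]×²:
    [+0.99309 +0.11650 -0.01428]
    [-0.10945 +0.96311 +0.24585]
    [+0.04240 -0.24259 +0.96920]
t = (0.2965, -0.0141, 1.0191) m
M0: Pc = R·M0+t = (+0.22024, +0.07921, +0.99431); u = 491.6·(+0.22024)/0.99431 + 339.5 = 448.3885, v = 854.5·(+0.07921)/0.99431 + 252.6 = 320.6746
M1: Pc = R·M1+t = (+0.39303, +0.06017, +1.00168); u = 491.6·(+0.39303)/1.00168 + 339.5 = 532.3908, v = 854.5·(+0.06017)/1.00168 + 252.6 = 303.9276
M2: Pc = R·M2+t = (+0.37276, -0.10741, +1.04389); u = 491.6·(+0.37276)/1.04389 + 339.5 = 515.0450, v = 854.5·(-0.10741)/1.04389 + 252.6 = 164.6754
M3: Pc = R·M3+t = (+0.19997, -0.08837, +1.03652); u = 491.6·(+0.19997)/1.03652 + 339.5 = 434.3400, v = 854.5·(-0.08837)/1.03652 + 252.6 = 179.7493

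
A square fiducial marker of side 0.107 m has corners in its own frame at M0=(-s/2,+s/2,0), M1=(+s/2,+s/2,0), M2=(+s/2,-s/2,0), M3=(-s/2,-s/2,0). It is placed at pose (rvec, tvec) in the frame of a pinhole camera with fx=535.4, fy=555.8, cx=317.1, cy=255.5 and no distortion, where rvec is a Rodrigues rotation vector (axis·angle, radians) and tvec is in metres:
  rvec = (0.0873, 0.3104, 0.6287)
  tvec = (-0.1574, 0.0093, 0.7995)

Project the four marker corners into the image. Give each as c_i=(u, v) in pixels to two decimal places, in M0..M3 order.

Intrinsics K: fx=535.4, fy=555.8, cx=317.1, cy=255.5
Marker side s = 0.107 m; corners in marker frame (Z=0):
  M0 = (-0.0535, +0.0535, 0)
  M1 = (+0.0535, +0.0535, 0)
  M2 = (+0.0535, -0.0535, 0)
  M3 = (-0.0535, -0.0535, 0)
rvec = (0.0873, 0.3104, 0.6287), |rvec| = θ = 0.70656 rad = 40.483°
Rodrigues: sinθ=0.64922, 1−cosθ=0.23940; R = I + sinθ·[k]× + (1−cosθ)·[k]×²:
    [+0.76425 -0.56468 +0.31153]
    [+0.59067 +0.80680 +0.01337]
    [-0.25889 +0.17380 +0.95014]
t = (-0.1574, 0.0093, 0.7995) m
M0: Pc = R·M0+t = (-0.22850, +0.02086, +0.82265); u = 535.4·(-0.22850)/0.82265 + 317.1 = 168.3878, v = 555.8·(+0.02086)/0.82265 + 255.5 = 269.5953
M1: Pc = R·M1+t = (-0.14672, +0.08406, +0.79495); u = 535.4·(-0.14672)/0.79495 + 317.1 = 218.2814, v = 555.8·(+0.08406)/0.79495 + 255.5 = 314.2752
M2: Pc = R·M2+t = (-0.08630, -0.00226, +0.77635); u = 535.4·(-0.08630)/0.77635 + 317.1 = 257.5831, v = 555.8·(-0.00226)/0.77635 + 255.5 = 253.8801
M3: Pc = R·M3+t = (-0.16808, -0.06546, +0.80405); u = 535.4·(-0.16808)/0.80405 + 317.1 = 205.1815, v = 555.8·(-0.06546)/0.80405 + 255.5 = 210.2475

c0=(168.39, 269.60) c1=(218.28, 314.28) c2=(257.58, 253.88) c3=(205.18, 210.25)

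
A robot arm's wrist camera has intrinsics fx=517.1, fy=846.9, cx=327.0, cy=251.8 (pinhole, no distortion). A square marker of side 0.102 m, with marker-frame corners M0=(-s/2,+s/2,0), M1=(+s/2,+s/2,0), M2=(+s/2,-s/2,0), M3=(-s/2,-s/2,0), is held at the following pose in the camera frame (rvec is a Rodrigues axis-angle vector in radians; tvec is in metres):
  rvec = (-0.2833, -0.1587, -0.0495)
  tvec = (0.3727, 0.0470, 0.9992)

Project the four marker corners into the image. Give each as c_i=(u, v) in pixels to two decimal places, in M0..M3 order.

c0=(499.57, 336.11) c1=(549.04, 332.41) c2=(539.30, 249.10) c3=(491.04, 251.32)

Intrinsics K: fx=517.1, fy=846.9, cx=327.0, cy=251.8
Marker side s = 0.102 m; corners in marker frame (Z=0):
  M0 = (-0.0510, +0.0510, 0)
  M1 = (+0.0510, +0.0510, 0)
  M2 = (+0.0510, -0.0510, 0)
  M3 = (-0.0510, -0.0510, 0)
rvec = (-0.2833, -0.1587, -0.0495), |rvec| = θ = 0.32847 rad = 18.820°
Rodrigues: sinθ=0.32260, 1−cosθ=0.05346; R = I + sinθ·[k]× + (1−cosθ)·[k]×²:
    [+0.98631 +0.07089 -0.14891]
    [-0.02634 +0.95902 +0.28213]
    [+0.16281 -0.27434 +0.94775]
t = (0.3727, 0.0470, 0.9992) m
M0: Pc = R·M0+t = (+0.32601, +0.09725, +0.97691); u = 517.1·(+0.32601)/0.97691 + 327.0 = 499.5672, v = 846.9·(+0.09725)/0.97691 + 251.8 = 336.1107
M1: Pc = R·M1+t = (+0.42662, +0.09457, +0.99351); u = 517.1·(+0.42662)/0.99351 + 327.0 = 549.0444, v = 846.9·(+0.09457)/0.99351 + 251.8 = 332.4115
M2: Pc = R·M2+t = (+0.41939, -0.00325, +1.02149); u = 517.1·(+0.41939)/1.02149 + 327.0 = 539.3012, v = 846.9·(-0.00325)/1.02149 + 251.8 = 249.1030
M3: Pc = R·M3+t = (+0.31878, -0.00057, +1.00489); u = 517.1·(+0.31878)/1.00489 + 327.0 = 491.0408, v = 846.9·(-0.00057)/1.00489 + 251.8 = 251.3224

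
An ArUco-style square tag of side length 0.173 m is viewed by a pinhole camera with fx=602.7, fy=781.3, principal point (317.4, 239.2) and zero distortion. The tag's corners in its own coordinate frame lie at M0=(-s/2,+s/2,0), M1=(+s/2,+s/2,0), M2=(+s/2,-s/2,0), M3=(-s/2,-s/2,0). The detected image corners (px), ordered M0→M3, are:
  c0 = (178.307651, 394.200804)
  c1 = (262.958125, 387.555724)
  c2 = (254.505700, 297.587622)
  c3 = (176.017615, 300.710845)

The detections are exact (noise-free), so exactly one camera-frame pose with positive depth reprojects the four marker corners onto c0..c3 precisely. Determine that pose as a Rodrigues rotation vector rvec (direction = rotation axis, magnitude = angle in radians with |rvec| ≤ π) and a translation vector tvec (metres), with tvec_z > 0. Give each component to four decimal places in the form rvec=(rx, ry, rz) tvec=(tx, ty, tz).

rvec=(-0.6424, -0.2458, -0.0946) tvec=(-0.2118, 0.1719, 1.2915)

Intrinsics K: fx=602.7, fy=781.3, cx=317.4, cy=239.2
Marker side s = 0.173 m; corners in marker frame (Z=0):
  M0 = (-0.0865, +0.0865, 0)
  M1 = (+0.0865, +0.0865, 0)
  M2 = (+0.0865, -0.0865, 0)
  M3 = (-0.0865, -0.0865, 0)
Detected image corners:
  c0 = (178.307651, 394.200804) px
  c1 = (262.958125, 387.555724) px
  c2 = (254.505700, 297.587622) px
  c3 = (176.017615, 300.710845) px
Planar DLT: solve 8×8 A·h = b for H (H[2,2]=1):
  H  [+513.95624 -66.66489 +218.54126]
  H  [+40.47155 +374.88818 +343.18772]
  H  [+0.19799 -0.44973 +1.00000]
B = K⁻¹H; ‖b₁‖=0.774284, ‖b₂‖=0.774284; λ = 2/(‖b₁‖+‖b₂‖) = 1.291516, sign → tz>0 ⇒ λ=+1.291516
r₁ = λ·B[:,0] = (+0.96669,-0.01138,+0.25570); r₂ = λ·B[:,1] = (+0.16303,+0.79753,-0.58083)
r₃ = r₁×r₂ = (-0.19732,+0.60317,+0.77282); SVD([r₁ r₂ r₃]) → R = UVᵀ:
  R  [+0.96669 +0.16303 -0.19732]
  R  [-0.01138 +0.79753 +0.60317]
  R  [+0.25570 -0.58083 +0.77282]
t = (-0.21184, +0.17190, +1.29152) m
tr R = 2.537037; θ = arccos((tr R − 1)/2) = 0.694274 rad = 39.779°
axis k = ((R−Rᵀ)₃₂, (R−Rᵀ)₁₃, (R−Rᵀ)₂₁) / (2 sinθ) = (-0.925254, -0.354016, -0.136297)
rvec = θ·k = (-0.642380, -0.245784, -0.094628)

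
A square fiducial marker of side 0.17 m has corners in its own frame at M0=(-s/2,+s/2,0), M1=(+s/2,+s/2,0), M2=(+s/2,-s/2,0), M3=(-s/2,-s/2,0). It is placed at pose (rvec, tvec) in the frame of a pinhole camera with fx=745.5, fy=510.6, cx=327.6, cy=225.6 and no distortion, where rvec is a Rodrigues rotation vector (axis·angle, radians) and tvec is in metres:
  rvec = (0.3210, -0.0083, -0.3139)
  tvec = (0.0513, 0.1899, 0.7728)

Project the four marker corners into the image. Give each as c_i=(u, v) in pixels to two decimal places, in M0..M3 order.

c0=(323.98, 411.56) c1=(475.49, 379.96) c2=(434.49, 285.69) c3=(272.66, 320.41)

Intrinsics K: fx=745.5, fy=510.6, cx=327.6, cy=225.6
Marker side s = 0.17 m; corners in marker frame (Z=0):
  M0 = (-0.0850, +0.0850, 0)
  M1 = (+0.0850, +0.0850, 0)
  M2 = (+0.0850, -0.0850, 0)
  M3 = (-0.0850, -0.0850, 0)
rvec = (0.3210, -0.0083, -0.3139), |rvec| = θ = 0.44905 rad = 25.728°
Rodrigues: sinθ=0.43411, 1−cosθ=0.09914; R = I + sinθ·[k]× + (1−cosθ)·[k]×²:
    [+0.95152 +0.30215 -0.05756]
    [-0.30477 +0.90090 -0.30904]
    [-0.04152 +0.31160 +0.94931]
t = (0.0513, 0.1899, 0.7728) m
M0: Pc = R·M0+t = (-0.00390, +0.29238, +0.80281); u = 745.5·(-0.00390)/0.80281 + 327.6 = 323.9813, v = 510.6·(+0.29238)/0.80281 + 225.6 = 411.5580
M1: Pc = R·M1+t = (+0.15786, +0.24057, +0.79576); u = 745.5·(+0.15786)/0.79576 + 327.6 = 475.4918, v = 510.6·(+0.24057)/0.79576 + 225.6 = 379.9631
M2: Pc = R·M2+t = (+0.10650, +0.08742, +0.74279); u = 745.5·(+0.10650)/0.74279 + 327.6 = 434.4862, v = 510.6·(+0.08742)/0.74279 + 225.6 = 285.6928
M3: Pc = R·M3+t = (-0.05526, +0.13923, +0.74984); u = 745.5·(-0.05526)/0.74984 + 327.6 = 272.6582, v = 510.6·(+0.13923)/0.74984 + 225.6 = 320.4070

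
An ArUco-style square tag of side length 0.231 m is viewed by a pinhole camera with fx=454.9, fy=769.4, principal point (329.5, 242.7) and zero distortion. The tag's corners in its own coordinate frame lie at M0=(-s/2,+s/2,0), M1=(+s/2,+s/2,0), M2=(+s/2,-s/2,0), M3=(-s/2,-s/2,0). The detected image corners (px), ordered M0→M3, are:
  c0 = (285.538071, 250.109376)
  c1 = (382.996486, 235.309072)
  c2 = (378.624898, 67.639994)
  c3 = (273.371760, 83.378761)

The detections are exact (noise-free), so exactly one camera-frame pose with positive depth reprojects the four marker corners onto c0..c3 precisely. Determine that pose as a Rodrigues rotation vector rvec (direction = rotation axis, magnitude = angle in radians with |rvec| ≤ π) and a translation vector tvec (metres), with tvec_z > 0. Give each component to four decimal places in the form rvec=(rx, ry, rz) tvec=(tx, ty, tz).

Intrinsics K: fx=454.9, fy=769.4, cx=329.5, cy=242.7
Marker side s = 0.231 m; corners in marker frame (Z=0):
  M0 = (-0.1155, +0.1155, 0)
  M1 = (+0.1155, +0.1155, 0)
  M2 = (+0.1155, -0.1155, 0)
  M3 = (-0.1155, -0.1155, 0)
Detected image corners:
  c0 = (285.538071, 250.109376) px
  c1 = (382.996486, 235.309072) px
  c2 = (378.624898, 67.639994) px
  c3 = (273.371760, 83.378761) px
Planar DLT: solve 8×8 A·h = b for H (H[2,2]=1):
  H  [+440.12270 +145.52916 +330.32702]
  H  [-65.05955 +776.70231 +162.31379]
  H  [+0.00606 +0.33243 +1.00000]
B = K⁻¹H; ‖b₁‖=0.967018, ‖b₂‖=0.967018; λ = 2/(‖b₁‖+‖b₂‖) = 1.034107, sign → tz>0 ⇒ λ=+1.034107
r₁ = λ·B[:,0] = (+0.99597,-0.08942,+0.00627); r₂ = λ·B[:,1] = (+0.08183,+0.93548,+0.34376)
r₃ = r₁×r₂ = (-0.03660,-0.34187,+0.93904); SVD([r₁ r₂ r₃]) → R = UVᵀ:
  R  [+0.99597 +0.08183 -0.03660]
  R  [-0.08942 +0.93548 -0.34187]
  R  [+0.00627 +0.34376 +0.93904]
t = (+0.00188, -0.10804, +1.03411) m
tr R = 2.870494; θ = arccos((tr R − 1)/2) = 0.361840 rad = 20.732°
axis k = ((R−Rᵀ)₃₂, (R−Rᵀ)₁₃, (R−Rᵀ)₂₁) / (2 sinθ) = (+0.968416, -0.060552, -0.241875)
rvec = θ·k = (+0.350412, -0.021910, -0.087520)

rvec=(0.3504, -0.0219, -0.0875) tvec=(0.0019, -0.1080, 1.0341)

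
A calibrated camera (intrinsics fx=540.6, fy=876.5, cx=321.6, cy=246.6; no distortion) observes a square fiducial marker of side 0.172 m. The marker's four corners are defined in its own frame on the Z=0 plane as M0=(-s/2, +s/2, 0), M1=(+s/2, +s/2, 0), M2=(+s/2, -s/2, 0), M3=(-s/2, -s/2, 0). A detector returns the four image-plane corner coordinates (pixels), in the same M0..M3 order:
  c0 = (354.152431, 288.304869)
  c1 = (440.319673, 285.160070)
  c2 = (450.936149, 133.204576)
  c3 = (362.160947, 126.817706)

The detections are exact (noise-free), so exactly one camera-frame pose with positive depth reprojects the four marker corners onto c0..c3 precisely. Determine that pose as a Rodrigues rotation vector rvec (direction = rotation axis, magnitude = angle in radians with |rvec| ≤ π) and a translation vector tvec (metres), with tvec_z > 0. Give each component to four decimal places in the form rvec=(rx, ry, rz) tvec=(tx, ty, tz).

rvec=(0.2110, -0.3395, 0.0313) tvec=(0.1432, -0.0399, 0.9496)

Intrinsics K: fx=540.6, fy=876.5, cx=321.6, cy=246.6
Marker side s = 0.172 m; corners in marker frame (Z=0):
  M0 = (-0.0860, +0.0860, 0)
  M1 = (+0.0860, +0.0860, 0)
  M2 = (+0.0860, -0.0860, 0)
  M3 = (-0.0860, -0.0860, 0)
Detected image corners:
  c0 = (354.152431, 288.304869) px
  c1 = (440.319673, 285.160070) px
  c2 = (450.936149, 133.204576) px
  c3 = (362.160947, 126.817706) px
Planar DLT: solve 8×8 A·h = b for H (H[2,2]=1):
  H  [+649.64927 +30.33000 +403.12969]
  H  [+82.14846 +954.24889 +209.81659]
  H  [+0.35142 +0.21076 +1.00000]
B = K⁻¹H; ‖b₁‖=1.053042, ‖b₂‖=1.053042; λ = 2/(‖b₁‖+‖b₂‖) = 0.949629, sign → tz>0 ⇒ λ=+0.949629
r₁ = λ·B[:,0] = (+0.94266,-0.00489,+0.33372); r₂ = λ·B[:,1] = (-0.06578,+0.97756,+0.20014)
r₃ = r₁×r₂ = (-0.32721,-0.21062,+0.92118); SVD([r₁ r₂ r₃]) → R = UVᵀ:
  R  [+0.94266 -0.06578 -0.32721]
  R  [-0.00489 +0.97756 -0.21062]
  R  [+0.33372 +0.20014 +0.92118]
t = (+0.14322, -0.03985, +0.94963) m
tr R = 2.841398; θ = arccos((tr R − 1)/2) = 0.400929 rad = 22.972°
axis k = ((R−Rᵀ)₃₂, (R−Rᵀ)₁₃, (R−Rᵀ)₂₁) / (2 sinθ) = (+0.526245, -0.846747, +0.078017)
rvec = θ·k = (+0.210987, -0.339485, +0.031279)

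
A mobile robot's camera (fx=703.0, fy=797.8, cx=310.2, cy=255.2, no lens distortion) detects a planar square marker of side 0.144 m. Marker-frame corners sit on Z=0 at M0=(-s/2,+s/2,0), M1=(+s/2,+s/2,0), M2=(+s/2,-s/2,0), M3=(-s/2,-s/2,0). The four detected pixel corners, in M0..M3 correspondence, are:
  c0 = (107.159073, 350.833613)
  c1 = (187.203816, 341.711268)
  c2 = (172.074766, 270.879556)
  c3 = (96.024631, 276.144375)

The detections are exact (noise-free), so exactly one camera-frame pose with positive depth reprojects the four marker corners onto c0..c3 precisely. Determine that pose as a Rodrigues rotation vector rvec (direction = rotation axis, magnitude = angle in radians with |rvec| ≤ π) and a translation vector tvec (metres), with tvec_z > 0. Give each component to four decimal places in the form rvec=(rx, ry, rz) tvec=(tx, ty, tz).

Intrinsics K: fx=703.0, fy=797.8, cx=310.2, cy=255.2
Marker side s = 0.144 m; corners in marker frame (Z=0):
  M0 = (-0.0720, +0.0720, 0)
  M1 = (+0.0720, +0.0720, 0)
  M2 = (+0.0720, -0.0720, 0)
  M3 = (-0.0720, -0.0720, 0)
Detected image corners:
  c0 = (107.159073, 350.833613) px
  c1 = (187.203816, 341.711268) px
  c2 = (172.074766, 270.879556) px
  c3 = (96.024631, 276.144375) px
Planar DLT: solve 8×8 A·h = b for H (H[2,2]=1):
  H  [+587.64935 +33.79066 +141.34190]
  H  [+51.95584 +377.74014 +308.73199]
  H  [+0.32758 -0.41055 +1.00000]
B = K⁻¹H; ‖b₁‖=0.766078, ‖b₂‖=0.766078; λ = 2/(‖b₁‖+‖b₂‖) = 1.305349, sign → tz>0 ⇒ λ=+1.305349
r₁ = λ·B[:,0] = (+0.90248,-0.05177,+0.42761); r₂ = λ·B[:,1] = (+0.29921,+0.78948,-0.53591)
r₃ = r₁×r₂ = (-0.30984,+0.61159,+0.72798); SVD([r₁ r₂ r₃]) → R = UVᵀ:
  R  [+0.90248 +0.29921 -0.30984]
  R  [-0.05177 +0.78948 +0.61159]
  R  [+0.42761 -0.53591 +0.72798]
t = (-0.31354, +0.08759, +1.30535) m
tr R = 2.419938; θ = arccos((tr R − 1)/2) = 0.781342 rad = 44.768°
axis k = ((R−Rᵀ)₃₂, (R−Rᵀ)₁₃, (R−Rᵀ)₂₁) / (2 sinθ) = (-0.814714, -0.523586, -0.249198)
rvec = θ·k = (-0.636570, -0.409100, -0.194709)

rvec=(-0.6366, -0.4091, -0.1947) tvec=(-0.3135, 0.0876, 1.3053)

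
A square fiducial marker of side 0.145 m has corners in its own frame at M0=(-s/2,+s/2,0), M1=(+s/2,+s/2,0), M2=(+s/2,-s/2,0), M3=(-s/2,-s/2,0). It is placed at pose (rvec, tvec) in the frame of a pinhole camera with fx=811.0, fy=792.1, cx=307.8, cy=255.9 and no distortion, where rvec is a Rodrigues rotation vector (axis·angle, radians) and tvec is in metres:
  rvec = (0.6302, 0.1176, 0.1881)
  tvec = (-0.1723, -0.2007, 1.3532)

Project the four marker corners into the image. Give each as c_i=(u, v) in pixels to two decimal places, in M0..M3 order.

c0=(161.17, 166.21) c1=(242.82, 183.05) c2=(251.02, 108.64) c3=(163.96, 91.11)

Intrinsics K: fx=811.0, fy=792.1, cx=307.8, cy=255.9
Marker side s = 0.145 m; corners in marker frame (Z=0):
  M0 = (-0.0725, +0.0725, 0)
  M1 = (+0.0725, +0.0725, 0)
  M2 = (+0.0725, -0.0725, 0)
  M3 = (-0.0725, -0.0725, 0)
rvec = (0.6302, 0.1176, 0.1881), |rvec| = θ = 0.66810 rad = 38.280°
Rodrigues: sinθ=0.61950, 1−cosθ=0.21500; R = I + sinθ·[k]× + (1−cosθ)·[k]×²:
    [+0.97630 -0.13872 +0.16614]
    [+0.21011 +0.79166 -0.57370]
    [-0.05195 +0.59501 +0.80204]
t = (-0.1723, -0.2007, 1.3532) m
M0: Pc = R·M0+t = (-0.25314, -0.15854, +1.40010); u = 811.0·(-0.25314)/1.40010 + 307.8 = 161.1714, v = 792.1·(-0.15854)/1.40010 + 255.9 = 166.2082
M1: Pc = R·M1+t = (-0.11158, -0.12807, +1.39257); u = 811.0·(-0.11158)/1.39257 + 307.8 = 242.8211, v = 792.1·(-0.12807)/1.39257 + 255.9 = 183.0525
M2: Pc = R·M2+t = (-0.09146, -0.24286, +1.30630); u = 811.0·(-0.09146)/1.30630 + 307.8 = 251.0171, v = 792.1·(-0.24286)/1.30630 + 255.9 = 108.6355
M3: Pc = R·M3+t = (-0.23302, -0.27333, +1.31383); u = 811.0·(-0.23302)/1.31383 + 307.8 = 163.9586, v = 792.1·(-0.27333)/1.31383 + 255.9 = 91.1117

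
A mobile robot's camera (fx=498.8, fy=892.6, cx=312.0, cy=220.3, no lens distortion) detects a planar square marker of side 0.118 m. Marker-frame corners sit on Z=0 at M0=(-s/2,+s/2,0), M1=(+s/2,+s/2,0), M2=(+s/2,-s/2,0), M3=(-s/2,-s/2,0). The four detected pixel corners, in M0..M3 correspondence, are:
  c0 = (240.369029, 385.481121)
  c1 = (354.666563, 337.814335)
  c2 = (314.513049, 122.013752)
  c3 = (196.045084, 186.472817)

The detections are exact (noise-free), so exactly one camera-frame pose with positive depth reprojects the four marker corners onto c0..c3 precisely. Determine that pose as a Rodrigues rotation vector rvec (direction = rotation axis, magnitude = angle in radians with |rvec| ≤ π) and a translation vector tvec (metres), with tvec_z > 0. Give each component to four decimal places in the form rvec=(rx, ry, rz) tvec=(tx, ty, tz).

Intrinsics K: fx=498.8, fy=892.6, cx=312.0, cy=220.3
Marker side s = 0.118 m; corners in marker frame (Z=0):
  M0 = (-0.0590, +0.0590, 0)
  M1 = (+0.0590, +0.0590, 0)
  M2 = (+0.0590, -0.0590, 0)
  M3 = (-0.0590, -0.0590, 0)
Detected image corners:
  c0 = (240.369029, 385.481121) px
  c1 = (354.666563, 337.814335) px
  c2 = (314.513049, 122.013752) px
  c3 = (196.045084, 186.472817) px
Planar DLT: solve 8×8 A·h = b for H (H[2,2]=1):
  H  [+833.72722 +497.64511 +275.13699]
  H  [-614.88841 +1885.18404 +261.93478]
  H  [-0.55008 +0.50332 +1.00000]
B = K⁻¹H; ‖b₁‖=2.161236, ‖b₂‖=2.161236; λ = 2/(‖b₁‖+‖b₂‖) = 0.462698, sign → tz>0 ⇒ λ=+0.462698
r₁ = λ·B[:,0] = (+0.93259,-0.25592,-0.25452); r₂ = λ·B[:,1] = (+0.31596,+0.91975,+0.23288)
r₃ = r₁×r₂ = (+0.17450,-0.29760,+0.93861); SVD([r₁ r₂ r₃]) → R = UVᵀ:
  R  [+0.93259 +0.31596 +0.17450]
  R  [-0.25592 +0.91975 -0.29760]
  R  [-0.25452 +0.23288 +0.93861]
t = (-0.03419, +0.02158, +0.46270) m
tr R = 2.790943; θ = arccos((tr R − 1)/2) = 0.461307 rad = 26.431°
axis k = ((R−Rᵀ)₃₂, (R−Rᵀ)₁₃, (R−Rᵀ)₂₁) / (2 sinθ) = (+0.595895, +0.481916, -0.642391)
rvec = θ·k = (+0.274890, +0.222311, -0.296339)

rvec=(0.2749, 0.2223, -0.2963) tvec=(-0.0342, 0.0216, 0.4627)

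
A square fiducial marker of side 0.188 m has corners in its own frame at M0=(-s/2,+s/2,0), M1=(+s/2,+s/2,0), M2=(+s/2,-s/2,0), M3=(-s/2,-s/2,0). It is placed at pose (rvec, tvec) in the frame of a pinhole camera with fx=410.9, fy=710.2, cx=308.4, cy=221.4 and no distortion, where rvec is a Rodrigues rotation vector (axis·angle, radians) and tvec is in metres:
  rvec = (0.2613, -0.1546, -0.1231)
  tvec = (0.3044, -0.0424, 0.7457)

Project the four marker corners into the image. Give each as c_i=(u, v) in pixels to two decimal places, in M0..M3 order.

c0=(428.59, 278.52) c1=(521.36, 252.64) c2=(525.26, 80.26) c3=(426.08, 101.75)

Intrinsics K: fx=410.9, fy=710.2, cx=308.4, cy=221.4
Marker side s = 0.188 m; corners in marker frame (Z=0):
  M0 = (-0.0940, +0.0940, 0)
  M1 = (+0.0940, +0.0940, 0)
  M2 = (+0.0940, -0.0940, 0)
  M3 = (-0.0940, -0.0940, 0)
rvec = (0.2613, -0.1546, -0.1231), |rvec| = θ = 0.32762 rad = 18.771°
Rodrigues: sinθ=0.32179, 1−cosθ=0.05319; R = I + sinθ·[k]× + (1−cosθ)·[k]×²:
    [+0.98065 +0.10089 -0.16779]
    [-0.14093 +0.95866 -0.24722]
    [+0.13591 +0.26608 +0.95432]
t = (0.3044, -0.0424, 0.7457) m
M0: Pc = R·M0+t = (+0.22170, +0.06096, +0.75794); u = 410.9·(+0.22170)/0.75794 + 308.4 = 428.5919, v = 710.2·(+0.06096)/0.75794 + 221.4 = 278.5215
M1: Pc = R·M1+t = (+0.40606, +0.03447, +0.78349); u = 410.9·(+0.40606)/0.78349 + 308.4 = 521.3606, v = 710.2·(+0.03447)/0.78349 + 221.4 = 252.6425
M2: Pc = R·M2+t = (+0.38710, -0.14576, +0.73346); u = 410.9·(+0.38710)/0.73346 + 308.4 = 525.2589, v = 710.2·(-0.14576)/0.73346 + 221.4 = 80.2623
M3: Pc = R·M3+t = (+0.20274, -0.11927, +0.70791); u = 410.9·(+0.20274)/0.70791 + 308.4 = 426.0755, v = 710.2·(-0.11927)/0.70791 + 221.4 = 101.7482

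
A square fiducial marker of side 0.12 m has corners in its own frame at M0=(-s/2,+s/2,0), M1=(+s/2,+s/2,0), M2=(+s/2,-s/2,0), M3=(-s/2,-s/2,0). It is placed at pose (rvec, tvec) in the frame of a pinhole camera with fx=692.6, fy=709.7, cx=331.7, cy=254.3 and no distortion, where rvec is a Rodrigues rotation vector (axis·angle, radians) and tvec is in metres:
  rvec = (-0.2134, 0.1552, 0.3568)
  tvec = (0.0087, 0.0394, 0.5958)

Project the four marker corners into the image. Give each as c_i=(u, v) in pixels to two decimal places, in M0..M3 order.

c0=(252.11, 343.04) c1=(383.05, 395.34) c2=(431.67, 259.35) c3=(303.51, 213.83)

Intrinsics K: fx=692.6, fy=709.7, cx=331.7, cy=254.3
Marker side s = 0.12 m; corners in marker frame (Z=0):
  M0 = (-0.0600, +0.0600, 0)
  M1 = (+0.0600, +0.0600, 0)
  M2 = (+0.0600, -0.0600, 0)
  M3 = (-0.0600, -0.0600, 0)
rvec = (-0.2134, 0.1552, 0.3568), |rvec| = θ = 0.44377 rad = 25.426°
Rodrigues: sinθ=0.42935, 1−cosθ=0.09686; R = I + sinθ·[k]× + (1−cosθ)·[k]×²:
    [+0.92554 -0.36149 +0.11271]
    [+0.32891 +0.91499 +0.23370]
    [-0.18761 -0.17923 +0.96575]
t = (0.0087, 0.0394, 0.5958) m
M0: Pc = R·M0+t = (-0.06852, +0.07456, +0.59630); u = 692.6·(-0.06852)/0.59630 + 331.7 = 252.1125, v = 709.7·(+0.07456)/0.59630 + 254.3 = 343.0440
M1: Pc = R·M1+t = (+0.04254, +0.11403, +0.57379); u = 692.6·(+0.04254)/0.57379 + 331.7 = 383.0516, v = 709.7·(+0.11403)/0.57379 + 254.3 = 395.3445
M2: Pc = R·M2+t = (+0.08592, +0.00424, +0.59530); u = 692.6·(+0.08592)/0.59530 + 331.7 = 431.6660, v = 709.7·(+0.00424)/0.59530 + 254.3 = 259.3497
M3: Pc = R·M3+t = (-0.02514, -0.03523, +0.61781); u = 692.6·(-0.02514)/0.61781 + 331.7 = 303.5137, v = 709.7·(-0.03523)/0.61781 + 254.3 = 213.8255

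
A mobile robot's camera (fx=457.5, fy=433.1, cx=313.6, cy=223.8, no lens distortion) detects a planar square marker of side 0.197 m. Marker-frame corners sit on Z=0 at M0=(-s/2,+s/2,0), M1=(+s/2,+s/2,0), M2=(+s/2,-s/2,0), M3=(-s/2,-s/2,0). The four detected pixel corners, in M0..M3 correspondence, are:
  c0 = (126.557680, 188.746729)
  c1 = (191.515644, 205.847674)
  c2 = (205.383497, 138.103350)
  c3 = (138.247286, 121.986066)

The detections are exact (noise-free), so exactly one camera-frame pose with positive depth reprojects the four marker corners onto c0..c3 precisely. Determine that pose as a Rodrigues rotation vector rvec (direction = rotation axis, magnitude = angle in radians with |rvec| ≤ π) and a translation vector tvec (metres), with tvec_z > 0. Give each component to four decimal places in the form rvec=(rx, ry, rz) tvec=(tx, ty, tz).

rvec=(0.1647, 0.1609, 0.2530) tvec=(-0.4040, -0.1715, 1.2435)

Intrinsics K: fx=457.5, fy=433.1, cx=313.6, cy=223.8
Marker side s = 0.197 m; corners in marker frame (Z=0):
  M0 = (-0.0985, +0.0985, 0)
  M1 = (+0.0985, +0.0985, 0)
  M2 = (+0.0985, -0.0985, 0)
  M3 = (-0.0985, -0.0985, 0)
Detected image corners:
  c0 = (126.557680, 188.746729) px
  c1 = (191.515644, 205.847674) px
  c2 = (205.383497, 138.103350) px
  c3 = (138.247286, 121.986066) px
Planar DLT: solve 8×8 A·h = b for H (H[2,2]=1):
  H  [+316.93515 -40.64317 +164.97525]
  H  [+66.29005 +365.26313 +164.06452]
  H  [-0.11032 +0.14607 +1.00000]
B = K⁻¹H; ‖b₁‖=0.804175, ‖b₂‖=0.804175; λ = 2/(‖b₁‖+‖b₂‖) = 1.243510, sign → tz>0 ⇒ λ=+1.243510
r₁ = λ·B[:,0] = (+0.95548,+0.26122,-0.13718); r₂ = λ·B[:,1] = (-0.23498,+0.95488,+0.18164)
r₃ = r₁×r₂ = (+0.17844,-0.14132,+0.97375); SVD([r₁ r₂ r₃]) → R = UVᵀ:
  R  [+0.95548 -0.23498 +0.17844]
  R  [+0.26122 +0.95488 -0.14132]
  R  [-0.13718 +0.18164 +0.97375]
t = (-0.40397, -0.17151, +1.24351) m
tr R = 2.884111; θ = arccos((tr R − 1)/2) = 0.342091 rad = 19.600°
axis k = ((R−Rᵀ)₃₂, (R−Rᵀ)₁₃, (R−Rᵀ)₂₁) / (2 sinθ) = (+0.481362, +0.470438, +0.739580)
rvec = θ·k = (+0.164669, +0.160933, +0.253003)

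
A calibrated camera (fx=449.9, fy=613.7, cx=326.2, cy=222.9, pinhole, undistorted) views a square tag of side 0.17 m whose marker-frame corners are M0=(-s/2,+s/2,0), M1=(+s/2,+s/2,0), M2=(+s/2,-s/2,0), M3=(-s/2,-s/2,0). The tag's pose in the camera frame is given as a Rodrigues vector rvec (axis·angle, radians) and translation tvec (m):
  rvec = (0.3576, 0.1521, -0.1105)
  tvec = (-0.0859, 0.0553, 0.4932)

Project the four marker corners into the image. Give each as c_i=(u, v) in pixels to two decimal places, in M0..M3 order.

Intrinsics K: fx=449.9, fy=613.7, cx=326.2, cy=222.9
Marker side s = 0.17 m; corners in marker frame (Z=0):
  M0 = (-0.0850, +0.0850, 0)
  M1 = (+0.0850, +0.0850, 0)
  M2 = (+0.0850, -0.0850, 0)
  M3 = (-0.0850, -0.0850, 0)
rvec = (0.3576, 0.1521, -0.1105), |rvec| = θ = 0.40401 rad = 23.148°
Rodrigues: sinθ=0.39311, 1−cosθ=0.08051; R = I + sinθ·[k]× + (1−cosθ)·[k]×²:
    [+0.98257 +0.13435 +0.12851]
    [-0.08069 +0.93090 -0.35624]
    [-0.16749 +0.33966 +0.92552]
t = (-0.0859, 0.0553, 0.4932) m
M0: Pc = R·M0+t = (-0.15800, +0.14129, +0.53631); u = 449.9·(-0.15800)/0.53631 + 326.2 = 193.6573, v = 613.7·(+0.14129)/0.53631 + 222.9 = 384.5739
M1: Pc = R·M1+t = (+0.00904, +0.12757, +0.50783); u = 449.9·(+0.00904)/0.50783 + 326.2 = 334.2066, v = 613.7·(+0.12757)/0.50783 + 222.9 = 377.0614
M2: Pc = R·M2+t = (-0.01380, -0.03069, +0.45009); u = 449.9·(-0.01380)/0.45009 + 326.2 = 312.4047, v = 613.7·(-0.03069)/0.45009 + 222.9 = 181.0604
M3: Pc = R·M3+t = (-0.18084, -0.01697, +0.47857); u = 449.9·(-0.18084)/0.47857 + 326.2 = 156.1942, v = 613.7·(-0.01697)/0.47857 + 222.9 = 201.1406

c0=(193.66, 384.57) c1=(334.21, 377.06) c2=(312.40, 181.06) c3=(156.19, 201.14)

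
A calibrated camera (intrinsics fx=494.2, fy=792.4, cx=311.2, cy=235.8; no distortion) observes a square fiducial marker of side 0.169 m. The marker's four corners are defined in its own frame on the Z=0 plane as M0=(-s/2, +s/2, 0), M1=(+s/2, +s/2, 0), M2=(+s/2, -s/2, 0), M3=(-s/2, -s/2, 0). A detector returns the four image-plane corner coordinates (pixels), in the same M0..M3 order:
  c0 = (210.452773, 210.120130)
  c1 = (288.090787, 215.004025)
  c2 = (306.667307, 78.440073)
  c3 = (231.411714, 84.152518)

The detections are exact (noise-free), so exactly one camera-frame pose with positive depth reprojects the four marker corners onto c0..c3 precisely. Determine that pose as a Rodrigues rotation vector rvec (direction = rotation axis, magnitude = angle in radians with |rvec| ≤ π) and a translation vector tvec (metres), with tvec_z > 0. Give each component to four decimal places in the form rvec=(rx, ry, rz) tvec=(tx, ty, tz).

rvec=(-0.3304, 0.4476, 0.1245) tvec=(-0.1001, -0.1060, 0.9271)

Intrinsics K: fx=494.2, fy=792.4, cx=311.2, cy=235.8
Marker side s = 0.169 m; corners in marker frame (Z=0):
  M0 = (-0.0845, +0.0845, 0)
  M1 = (+0.0845, +0.0845, 0)
  M2 = (+0.0845, -0.0845, 0)
  M3 = (-0.0845, -0.0845, 0)
Detected image corners:
  c0 = (210.452773, 210.120130) px
  c1 = (288.090787, 215.004025) px
  c2 = (306.667307, 78.440073) px
  c3 = (231.411714, 84.152518) px
Planar DLT: solve 8×8 A·h = b for H (H[2,2]=1):
  H  [+328.12441 -197.11792 +257.86710]
  H  [-73.59260 +730.17349 +145.22846]
  H  [-0.47863 -0.30817 +1.00000]
B = K⁻¹H; ‖b₁‖=1.078628, ‖b₂‖=1.078628; λ = 2/(‖b₁‖+‖b₂‖) = 0.927104, sign → tz>0 ⇒ λ=+0.927104
r₁ = λ·B[:,0] = (+0.89498,+0.04594,-0.44374); r₂ = λ·B[:,1] = (-0.18988,+0.93932,-0.28571)
r₃ = r₁×r₂ = (+0.40369,+0.33996,+0.84939); SVD([r₁ r₂ r₃]) → R = UVᵀ:
  R  [+0.89498 -0.18988 +0.40369]
  R  [+0.04594 +0.93932 +0.33996]
  R  [-0.44374 -0.28571 +0.84939]
t = (-0.10005, -0.10597, +0.92710) m
tr R = 2.683687; θ = arccos((tr R − 1)/2) = 0.570107 rad = 32.665°
axis k = ((R−Rᵀ)₃₂, (R−Rᵀ)₁₃, (R−Rᵀ)₂₁) / (2 sinθ) = (-0.579615, +0.785060, +0.218465)
rvec = θ·k = (-0.330442, +0.447568, +0.124549)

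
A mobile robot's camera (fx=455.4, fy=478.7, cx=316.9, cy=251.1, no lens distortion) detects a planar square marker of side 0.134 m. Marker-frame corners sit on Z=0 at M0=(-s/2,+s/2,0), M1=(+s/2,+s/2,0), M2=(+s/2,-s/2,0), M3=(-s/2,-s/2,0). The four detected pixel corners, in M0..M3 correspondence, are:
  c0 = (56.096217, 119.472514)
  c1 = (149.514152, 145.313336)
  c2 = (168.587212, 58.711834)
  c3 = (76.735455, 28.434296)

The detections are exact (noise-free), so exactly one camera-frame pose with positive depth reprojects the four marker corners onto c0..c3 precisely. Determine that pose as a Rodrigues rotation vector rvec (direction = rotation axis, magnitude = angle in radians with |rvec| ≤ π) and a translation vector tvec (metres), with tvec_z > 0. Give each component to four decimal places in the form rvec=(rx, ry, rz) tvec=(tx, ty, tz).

Intrinsics K: fx=455.4, fy=478.7, cx=316.9, cy=251.1
Marker side s = 0.134 m; corners in marker frame (Z=0):
  M0 = (-0.0670, +0.0670, 0)
  M1 = (+0.0670, +0.0670, 0)
  M2 = (+0.0670, -0.0670, 0)
  M3 = (-0.0670, -0.0670, 0)
Detected image corners:
  c0 = (56.096217, 119.472514) px
  c1 = (149.514152, 145.313336) px
  c2 = (168.587212, 58.711834) px
  c3 = (76.735455, 28.434296) px
Planar DLT: solve 8×8 A·h = b for H (H[2,2]=1):
  H  [+734.85526 -152.91403 +113.96139]
  H  [+243.44724 +658.59350 +88.21733]
  H  [+0.38646 -0.04333 +1.00000]
B = K⁻¹H; ‖b₁‖=1.432187, ‖b₂‖=1.432187; λ = 2/(‖b₁‖+‖b₂‖) = 0.698233, sign → tz>0 ⇒ λ=+0.698233
r₁ = λ·B[:,0] = (+0.93893,+0.21355,+0.26984); r₂ = λ·B[:,1] = (-0.21340,+0.97650,-0.03026)
r₃ = r₁×r₂ = (-0.26996,-0.02917,+0.96243); SVD([r₁ r₂ r₃]) → R = UVᵀ:
  R  [+0.93893 -0.21340 -0.26996]
  R  [+0.21355 +0.97650 -0.02917]
  R  [+0.26984 -0.03026 +0.96243]
t = (-0.31115, -0.23758, +0.69823) m
tr R = 2.877852; θ = arccos((tr R − 1)/2) = 0.351300 rad = 20.128°
axis k = ((R−Rᵀ)₃₂, (R−Rᵀ)₁₃, (R−Rᵀ)₂₁) / (2 sinθ) = (-0.001573, -0.784327, +0.620346)
rvec = θ·k = (-0.000552, -0.275534, +0.217928)

rvec=(-0.0006, -0.2755, 0.2179) tvec=(-0.3112, -0.2376, 0.6982)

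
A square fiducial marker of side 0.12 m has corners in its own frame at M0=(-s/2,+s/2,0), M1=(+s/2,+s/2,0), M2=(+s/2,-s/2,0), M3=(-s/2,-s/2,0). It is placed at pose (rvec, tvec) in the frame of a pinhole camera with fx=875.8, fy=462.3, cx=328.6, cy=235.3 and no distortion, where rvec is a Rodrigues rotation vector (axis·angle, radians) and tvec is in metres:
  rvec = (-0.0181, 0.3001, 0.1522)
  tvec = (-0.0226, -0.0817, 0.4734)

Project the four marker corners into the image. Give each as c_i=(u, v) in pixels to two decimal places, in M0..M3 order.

c0=(171.14, 205.95) c1=(376.46, 221.51) c2=(411.60, 101.08) c3=(203.50, 94.21)

Intrinsics K: fx=875.8, fy=462.3, cx=328.6, cy=235.3
Marker side s = 0.12 m; corners in marker frame (Z=0):
  M0 = (-0.0600, +0.0600, 0)
  M1 = (+0.0600, +0.0600, 0)
  M2 = (+0.0600, -0.0600, 0)
  M3 = (-0.0600, -0.0600, 0)
rvec = (-0.0181, 0.3001, 0.1522), |rvec| = θ = 0.33698 rad = 19.307°
Rodrigues: sinθ=0.33063, 1−cosθ=0.05624; R = I + sinθ·[k]× + (1−cosθ)·[k]×²:
    [+0.94392 -0.15203 +0.29309]
    [+0.14665 +0.98836 +0.04038]
    [-0.29582 +0.00486 +0.95523]
t = (-0.0226, -0.0817, 0.4734) m
M0: Pc = R·M0+t = (-0.08836, -0.03120, +0.49144); u = 875.8·(-0.08836)/0.49144 + 328.6 = 171.1387, v = 462.3·(-0.03120)/0.49144 + 235.3 = 205.9530
M1: Pc = R·M1+t = (+0.02491, -0.01360, +0.45594); u = 875.8·(+0.02491)/0.45594 + 328.6 = 376.4556, v = 462.3·(-0.01360)/0.45594 + 235.3 = 221.5110
M2: Pc = R·M2+t = (+0.04316, -0.13220, +0.45536); u = 875.8·(+0.04316)/0.45536 + 328.6 = 411.6043, v = 462.3·(-0.13220)/0.45536 + 235.3 = 101.0818
M3: Pc = R·M3+t = (-0.07011, -0.14980, +0.49086); u = 875.8·(-0.07011)/0.49086 + 328.6 = 203.5013, v = 462.3·(-0.14980)/0.49086 + 235.3 = 94.2145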